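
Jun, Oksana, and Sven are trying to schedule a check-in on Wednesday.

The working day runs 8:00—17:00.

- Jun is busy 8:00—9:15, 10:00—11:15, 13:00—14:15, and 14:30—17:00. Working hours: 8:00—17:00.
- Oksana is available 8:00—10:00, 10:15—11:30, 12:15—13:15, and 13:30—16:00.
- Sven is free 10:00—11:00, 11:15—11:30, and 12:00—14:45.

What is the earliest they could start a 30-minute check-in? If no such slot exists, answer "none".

12:15

Jun free within 08:00–17:00: 09:15–10:00, 11:15–13:00, 14:15–14:30.
Jun ∩ Oksana: 09:15–10:00, 11:15–11:30, 12:15–13:00, 14:15–14:30.
Jun ∩ Oksana ∩ Sven: 11:15–11:30, 12:15–13:00, 14:15–14:30.
Windows ≥ 30 min: 12:15–13:00.
Earliest such window starts at 12:15.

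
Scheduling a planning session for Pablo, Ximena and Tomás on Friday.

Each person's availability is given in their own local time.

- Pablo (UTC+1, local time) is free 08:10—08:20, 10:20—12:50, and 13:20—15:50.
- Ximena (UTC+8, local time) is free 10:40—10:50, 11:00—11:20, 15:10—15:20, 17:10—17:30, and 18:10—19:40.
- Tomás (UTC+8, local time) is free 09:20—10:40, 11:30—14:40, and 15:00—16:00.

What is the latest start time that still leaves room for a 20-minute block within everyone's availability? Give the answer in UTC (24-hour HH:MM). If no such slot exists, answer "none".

Pablo → UTC: 07:10–07:20, 09:20–11:50, 12:20–14:50.
Ximena → UTC: 02:40–02:50, 03:00–03:20, 07:10–07:20, 09:10–09:30, 10:10–11:40.
Tomás → UTC: 01:20–02:40, 03:30–06:40, 07:00–08:00.
Pablo ∩ Ximena: 07:10–07:20, 09:20–09:30, 10:10–11:40.
Pablo ∩ Ximena ∩ Tomás: 07:10–07:20.
Windows ≥ 20 min: (none).

none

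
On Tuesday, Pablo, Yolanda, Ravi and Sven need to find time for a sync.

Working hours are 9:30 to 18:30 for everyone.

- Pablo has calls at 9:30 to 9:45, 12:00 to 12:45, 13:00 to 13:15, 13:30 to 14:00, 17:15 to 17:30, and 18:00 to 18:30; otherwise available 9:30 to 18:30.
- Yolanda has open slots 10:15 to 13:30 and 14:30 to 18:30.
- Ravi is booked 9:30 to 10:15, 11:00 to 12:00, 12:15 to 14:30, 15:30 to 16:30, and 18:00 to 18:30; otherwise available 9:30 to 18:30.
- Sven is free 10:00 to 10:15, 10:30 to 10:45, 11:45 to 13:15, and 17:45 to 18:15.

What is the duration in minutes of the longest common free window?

Pablo free within 09:30–18:30: 09:45–12:00, 12:45–13:00, 13:15–13:30, 14:00–17:15, 17:30–18:00.
Ravi free within 09:30–18:30: 10:15–11:00, 12:00–12:15, 14:30–15:30, 16:30–18:00.
Pablo ∩ Yolanda: 10:15–12:00, 12:45–13:00, 13:15–13:30, 14:30–17:15, 17:30–18:00.
Pablo ∩ Yolanda ∩ Ravi: 10:15–11:00, 14:30–15:30, 16:30–17:15, 17:30–18:00.
Pablo ∩ Yolanda ∩ Ravi ∩ Sven: 10:30–10:45, 17:45–18:00.
Common window lengths: 15, 15 min; longest is 15.

15 minutes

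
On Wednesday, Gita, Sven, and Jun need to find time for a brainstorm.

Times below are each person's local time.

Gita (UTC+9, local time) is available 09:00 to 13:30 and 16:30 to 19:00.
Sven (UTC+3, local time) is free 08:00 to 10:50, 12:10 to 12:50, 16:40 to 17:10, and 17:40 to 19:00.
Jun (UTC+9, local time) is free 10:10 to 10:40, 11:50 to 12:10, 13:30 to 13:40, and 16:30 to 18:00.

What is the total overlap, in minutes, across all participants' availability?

20 minutes

Gita → UTC: 00:00–04:30, 07:30–10:00.
Sven → UTC: 05:00–07:50, 09:10–09:50, 13:40–14:10, 14:40–16:00.
Jun → UTC: 01:10–01:40, 02:50–03:10, 04:30–04:40, 07:30–09:00.
Gita ∩ Sven: 07:30–07:50, 09:10–09:50.
Gita ∩ Sven ∩ Jun: 07:30–07:50.
Total common minutes: 20.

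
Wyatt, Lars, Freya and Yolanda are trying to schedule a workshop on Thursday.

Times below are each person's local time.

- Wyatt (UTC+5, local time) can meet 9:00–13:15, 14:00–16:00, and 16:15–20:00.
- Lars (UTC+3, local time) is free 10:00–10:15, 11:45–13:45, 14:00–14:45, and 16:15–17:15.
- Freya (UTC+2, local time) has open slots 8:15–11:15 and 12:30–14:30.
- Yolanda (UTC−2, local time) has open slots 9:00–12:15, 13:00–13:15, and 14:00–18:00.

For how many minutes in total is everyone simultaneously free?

Wyatt → UTC: 04:00–08:15, 09:00–11:00, 11:15–15:00.
Lars → UTC: 07:00–07:15, 08:45–10:45, 11:00–11:45, 13:15–14:15.
Freya → UTC: 06:15–09:15, 10:30–12:30.
Yolanda → UTC: 11:00–14:15, 15:00–15:15, 16:00–20:00.
Wyatt ∩ Lars: 07:00–07:15, 09:00–10:45, 11:15–11:45, 13:15–14:15.
Wyatt ∩ Lars ∩ Freya: 07:00–07:15, 09:00–09:15, 10:30–10:45, 11:15–11:45.
Wyatt ∩ Lars ∩ Freya ∩ Yolanda: 11:15–11:45.
Total common minutes: 30.

30 minutes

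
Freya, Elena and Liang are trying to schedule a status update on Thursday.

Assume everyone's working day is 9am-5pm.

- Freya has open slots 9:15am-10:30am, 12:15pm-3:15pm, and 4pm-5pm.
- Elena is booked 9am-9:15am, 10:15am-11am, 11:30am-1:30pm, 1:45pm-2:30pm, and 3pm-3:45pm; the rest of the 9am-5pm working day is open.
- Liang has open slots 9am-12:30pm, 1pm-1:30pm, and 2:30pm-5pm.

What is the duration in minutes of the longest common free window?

60 minutes

Elena free within 09:00–17:00: 09:15–10:15, 11:00–11:30, 13:30–13:45, 14:30–15:00, 15:45–17:00.
Freya ∩ Elena: 09:15–10:15, 13:30–13:45, 14:30–15:00, 16:00–17:00.
Freya ∩ Elena ∩ Liang: 09:15–10:15, 14:30–15:00, 16:00–17:00.
Common window lengths: 60, 30, 60 min; longest is 60.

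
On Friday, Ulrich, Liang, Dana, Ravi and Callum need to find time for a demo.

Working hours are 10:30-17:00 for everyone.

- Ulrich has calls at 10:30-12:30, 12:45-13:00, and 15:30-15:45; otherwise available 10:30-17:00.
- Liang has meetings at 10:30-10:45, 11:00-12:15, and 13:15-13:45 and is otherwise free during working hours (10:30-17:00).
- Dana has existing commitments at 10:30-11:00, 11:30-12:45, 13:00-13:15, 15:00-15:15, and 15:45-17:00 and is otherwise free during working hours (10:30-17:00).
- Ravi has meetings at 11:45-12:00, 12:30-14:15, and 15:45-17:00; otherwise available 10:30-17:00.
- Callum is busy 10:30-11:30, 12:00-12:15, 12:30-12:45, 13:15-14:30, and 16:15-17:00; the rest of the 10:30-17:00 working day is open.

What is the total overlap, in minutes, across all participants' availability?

45 minutes

Ulrich free within 10:30–17:00: 12:30–12:45, 13:00–15:30, 15:45–17:00.
Liang free within 10:30–17:00: 10:45–11:00, 12:15–13:15, 13:45–17:00.
Dana free within 10:30–17:00: 11:00–11:30, 12:45–13:00, 13:15–15:00, 15:15–15:45.
Ravi free within 10:30–17:00: 10:30–11:45, 12:00–12:30, 14:15–15:45.
Callum free within 10:30–17:00: 11:30–12:00, 12:15–12:30, 12:45–13:15, 14:30–16:15.
Ulrich ∩ Liang: 12:30–12:45, 13:00–13:15, 13:45–15:30, 15:45–17:00.
Ulrich ∩ Liang ∩ Dana: 13:45–15:00, 15:15–15:30.
Ulrich ∩ Liang ∩ Dana ∩ Ravi: 14:15–15:00, 15:15–15:30.
Ulrich ∩ Liang ∩ Dana ∩ Ravi ∩ Callum: 14:30–15:00, 15:15–15:30.
Total common minutes: 30 + 15 = 45.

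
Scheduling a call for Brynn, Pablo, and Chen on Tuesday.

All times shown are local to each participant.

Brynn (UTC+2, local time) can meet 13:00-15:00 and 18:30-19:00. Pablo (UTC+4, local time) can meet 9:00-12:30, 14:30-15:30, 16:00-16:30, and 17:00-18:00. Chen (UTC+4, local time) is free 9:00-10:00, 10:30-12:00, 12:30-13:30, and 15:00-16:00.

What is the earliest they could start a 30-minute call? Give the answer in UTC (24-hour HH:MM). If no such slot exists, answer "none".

Brynn → UTC: 11:00–13:00, 16:30–17:00.
Pablo → UTC: 05:00–08:30, 10:30–11:30, 12:00–12:30, 13:00–14:00.
Chen → UTC: 05:00–06:00, 06:30–08:00, 08:30–09:30, 11:00–12:00.
Brynn ∩ Pablo: 11:00–11:30, 12:00–12:30.
Brynn ∩ Pablo ∩ Chen: 11:00–11:30.
Windows ≥ 30 min: 11:00–11:30.
Earliest such window starts at 11:00.

11:00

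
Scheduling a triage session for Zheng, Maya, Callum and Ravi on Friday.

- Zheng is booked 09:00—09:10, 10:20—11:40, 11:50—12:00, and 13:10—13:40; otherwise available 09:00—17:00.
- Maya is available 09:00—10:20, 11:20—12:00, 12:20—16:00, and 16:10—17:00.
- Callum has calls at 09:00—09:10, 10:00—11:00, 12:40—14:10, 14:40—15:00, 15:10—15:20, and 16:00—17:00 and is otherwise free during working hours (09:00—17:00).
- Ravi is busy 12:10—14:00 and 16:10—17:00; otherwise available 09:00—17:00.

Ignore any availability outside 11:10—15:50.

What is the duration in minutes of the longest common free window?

30 minutes

Zheng free within 09:00–17:00: 09:10–10:20, 11:40–11:50, 12:00–13:10, 13:40–17:00.
Callum free within 09:00–17:00: 09:10–10:00, 11:00–12:40, 14:10–14:40, 15:00–15:10, 15:20–16:00.
Ravi free within 09:00–17:00: 09:00–12:10, 14:00–16:10.
Zheng ∩ Maya: 09:10–10:20, 11:40–11:50, 12:20–13:10, 13:40–16:00, 16:10–17:00.
Zheng ∩ Maya ∩ Callum: 09:10–10:00, 11:40–11:50, 12:20–12:40, 14:10–14:40, 15:00–15:10, 15:20–16:00.
Zheng ∩ Maya ∩ Callum ∩ Ravi: 09:10–10:00, 11:40–11:50, 14:10–14:40, 15:00–15:10, 15:20–16:00.
Restricted to 11:10–15:50: 11:40–11:50, 14:10–14:40, 15:00–15:10, 15:20–15:50.
Common window lengths: 10, 30, 10, 30 min; longest is 30.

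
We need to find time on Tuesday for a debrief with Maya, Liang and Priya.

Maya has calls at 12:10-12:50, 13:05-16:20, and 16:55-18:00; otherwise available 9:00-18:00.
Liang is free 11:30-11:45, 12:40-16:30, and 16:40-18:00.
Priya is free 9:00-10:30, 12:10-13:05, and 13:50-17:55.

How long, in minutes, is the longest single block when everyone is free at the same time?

15 minutes

Maya free within 09:00–18:00: 09:00–12:10, 12:50–13:05, 16:20–16:55.
Maya ∩ Liang: 11:30–11:45, 12:50–13:05, 16:20–16:30, 16:40–16:55.
Maya ∩ Liang ∩ Priya: 12:50–13:05, 16:20–16:30, 16:40–16:55.
Common window lengths: 15, 10, 15 min; longest is 15.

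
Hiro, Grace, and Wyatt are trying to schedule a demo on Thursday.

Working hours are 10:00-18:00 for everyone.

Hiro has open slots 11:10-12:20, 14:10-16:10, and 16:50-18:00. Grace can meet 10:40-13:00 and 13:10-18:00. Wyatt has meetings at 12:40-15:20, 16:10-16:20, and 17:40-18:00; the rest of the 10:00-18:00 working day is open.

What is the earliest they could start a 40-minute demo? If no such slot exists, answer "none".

Wyatt free within 10:00–18:00: 10:00–12:40, 15:20–16:10, 16:20–17:40.
Hiro ∩ Grace: 11:10–12:20, 14:10–16:10, 16:50–18:00.
Hiro ∩ Grace ∩ Wyatt: 11:10–12:20, 15:20–16:10, 16:50–17:40.
Windows ≥ 40 min: 11:10–12:20, 15:20–16:10, 16:50–17:40.
Earliest such window starts at 11:10.

11:10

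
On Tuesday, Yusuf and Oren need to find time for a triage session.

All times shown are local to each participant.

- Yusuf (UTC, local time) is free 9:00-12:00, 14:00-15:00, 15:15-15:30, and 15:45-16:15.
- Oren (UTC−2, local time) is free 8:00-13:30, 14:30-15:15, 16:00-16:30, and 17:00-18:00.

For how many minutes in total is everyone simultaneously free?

Yusuf → UTC: 09:00–12:00, 14:00–15:00, 15:15–15:30, 15:45–16:15.
Oren → UTC: 10:00–15:30, 16:30–17:15, 18:00–18:30, 19:00–20:00.
Yusuf ∩ Oren: 10:00–12:00, 14:00–15:00, 15:15–15:30.
Total common minutes: 120 + 60 + 15 = 195.

195 minutes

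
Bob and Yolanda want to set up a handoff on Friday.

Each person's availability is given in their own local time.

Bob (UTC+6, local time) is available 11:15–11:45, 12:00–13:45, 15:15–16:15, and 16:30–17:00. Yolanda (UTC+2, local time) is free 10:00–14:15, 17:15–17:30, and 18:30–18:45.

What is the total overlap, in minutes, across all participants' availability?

90 minutes

Bob → UTC: 05:15–05:45, 06:00–07:45, 09:15–10:15, 10:30–11:00.
Yolanda → UTC: 08:00–12:15, 15:15–15:30, 16:30–16:45.
Bob ∩ Yolanda: 09:15–10:15, 10:30–11:00.
Total common minutes: 60 + 30 = 90.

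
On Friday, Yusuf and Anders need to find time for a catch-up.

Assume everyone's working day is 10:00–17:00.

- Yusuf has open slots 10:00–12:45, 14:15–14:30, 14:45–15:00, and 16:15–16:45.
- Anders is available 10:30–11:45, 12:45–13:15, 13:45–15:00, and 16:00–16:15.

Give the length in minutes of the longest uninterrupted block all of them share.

75 minutes

Yusuf ∩ Anders: 10:30–11:45, 14:15–14:30, 14:45–15:00.
Common window lengths: 75, 15, 15 min; longest is 75.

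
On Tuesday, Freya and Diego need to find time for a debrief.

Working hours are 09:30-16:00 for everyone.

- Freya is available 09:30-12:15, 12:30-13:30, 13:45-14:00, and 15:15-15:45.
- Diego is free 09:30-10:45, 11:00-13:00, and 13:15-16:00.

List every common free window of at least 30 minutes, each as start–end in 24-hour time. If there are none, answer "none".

09:30–10:45, 11:00–12:15, 12:30–13:00, 15:15–15:45

Freya ∩ Diego: 09:30–10:45, 11:00–12:15, 12:30–13:00, 13:15–13:30, 13:45–14:00, 15:15–15:45.
Windows ≥ 30 min: 09:30–10:45, 11:00–12:15, 12:30–13:00, 15:15–15:45.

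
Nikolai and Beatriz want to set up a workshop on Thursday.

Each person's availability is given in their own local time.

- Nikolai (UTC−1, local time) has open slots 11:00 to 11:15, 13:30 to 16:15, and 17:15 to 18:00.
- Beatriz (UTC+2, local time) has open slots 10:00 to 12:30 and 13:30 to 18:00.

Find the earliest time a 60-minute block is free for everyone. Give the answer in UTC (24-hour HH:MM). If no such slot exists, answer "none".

Nikolai → UTC: 12:00–12:15, 14:30–17:15, 18:15–19:00.
Beatriz → UTC: 08:00–10:30, 11:30–16:00.
Nikolai ∩ Beatriz: 12:00–12:15, 14:30–16:00.
Windows ≥ 60 min: 14:30–16:00.
Earliest such window starts at 14:30.

14:30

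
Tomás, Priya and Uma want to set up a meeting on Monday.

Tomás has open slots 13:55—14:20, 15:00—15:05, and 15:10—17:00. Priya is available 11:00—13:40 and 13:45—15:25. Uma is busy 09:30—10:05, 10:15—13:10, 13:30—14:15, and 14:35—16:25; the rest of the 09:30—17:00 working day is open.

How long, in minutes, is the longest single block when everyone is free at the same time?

Uma free within 09:30–17:00: 10:05–10:15, 13:10–13:30, 14:15–14:35, 16:25–17:00.
Tomás ∩ Priya: 13:55–14:20, 15:00–15:05, 15:10–15:25.
Tomás ∩ Priya ∩ Uma: 14:15–14:20.
Single common window of 5 minutes.

5 minutes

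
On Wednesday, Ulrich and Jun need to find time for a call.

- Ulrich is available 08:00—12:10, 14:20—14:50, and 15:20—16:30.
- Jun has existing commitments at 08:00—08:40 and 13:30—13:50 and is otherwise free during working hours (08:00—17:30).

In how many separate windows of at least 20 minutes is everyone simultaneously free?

Jun free within 08:00–17:30: 08:40–13:30, 13:50–17:30.
Ulrich ∩ Jun: 08:40–12:10, 14:20–14:50, 15:20–16:30.
Windows ≥ 20 min: 08:40–12:10, 14:20–14:50, 15:20–16:30.
That's 3 windows.

3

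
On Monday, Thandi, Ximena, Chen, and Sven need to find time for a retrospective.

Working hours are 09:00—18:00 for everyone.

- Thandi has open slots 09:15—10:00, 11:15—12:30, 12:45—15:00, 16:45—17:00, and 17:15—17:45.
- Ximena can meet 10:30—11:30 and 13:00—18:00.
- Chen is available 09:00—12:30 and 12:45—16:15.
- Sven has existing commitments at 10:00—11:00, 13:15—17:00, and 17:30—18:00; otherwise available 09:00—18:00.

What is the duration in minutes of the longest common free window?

15 minutes

Sven free within 09:00–18:00: 09:00–10:00, 11:00–13:15, 17:00–17:30.
Thandi ∩ Ximena: 11:15–11:30, 13:00–15:00, 16:45–17:00, 17:15–17:45.
Thandi ∩ Ximena ∩ Chen: 11:15–11:30, 13:00–15:00.
Thandi ∩ Ximena ∩ Chen ∩ Sven: 11:15–11:30, 13:00–13:15.
Common window lengths: 15, 15 min; longest is 15.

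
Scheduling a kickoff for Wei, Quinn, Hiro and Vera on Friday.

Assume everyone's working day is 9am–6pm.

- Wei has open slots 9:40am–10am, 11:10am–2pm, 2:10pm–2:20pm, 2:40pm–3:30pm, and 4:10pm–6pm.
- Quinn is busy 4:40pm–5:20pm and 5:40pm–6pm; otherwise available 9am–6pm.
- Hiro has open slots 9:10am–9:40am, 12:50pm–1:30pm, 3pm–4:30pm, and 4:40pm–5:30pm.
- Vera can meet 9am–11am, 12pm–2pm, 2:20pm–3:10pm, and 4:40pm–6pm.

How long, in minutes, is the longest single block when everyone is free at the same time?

40 minutes

Quinn free within 09:00–18:00: 09:00–16:40, 17:20–17:40.
Wei ∩ Quinn: 09:40–10:00, 11:10–14:00, 14:10–14:20, 14:40–15:30, 16:10–16:40, 17:20–17:40.
Wei ∩ Quinn ∩ Hiro: 12:50–13:30, 15:00–15:30, 16:10–16:30, 17:20–17:30.
Wei ∩ Quinn ∩ Hiro ∩ Vera: 12:50–13:30, 15:00–15:10, 17:20–17:30.
Common window lengths: 40, 10, 10 min; longest is 40.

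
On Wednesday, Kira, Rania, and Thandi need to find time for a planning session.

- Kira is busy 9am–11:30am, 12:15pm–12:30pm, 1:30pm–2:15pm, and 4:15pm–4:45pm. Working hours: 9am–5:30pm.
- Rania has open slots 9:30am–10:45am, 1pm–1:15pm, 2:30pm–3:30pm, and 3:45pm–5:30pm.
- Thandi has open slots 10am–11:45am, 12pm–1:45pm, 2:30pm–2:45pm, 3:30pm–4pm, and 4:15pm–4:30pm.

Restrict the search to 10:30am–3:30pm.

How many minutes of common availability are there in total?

Kira free within 09:00–17:30: 11:30–12:15, 12:30–13:30, 14:15–16:15, 16:45–17:30.
Kira ∩ Rania: 13:00–13:15, 14:30–15:30, 15:45–16:15, 16:45–17:30.
Kira ∩ Rania ∩ Thandi: 13:00–13:15, 14:30–14:45, 15:45–16:00.
Restricted to 10:30–15:30: 13:00–13:15, 14:30–14:45.
Total common minutes: 15 + 15 = 30.

30 minutes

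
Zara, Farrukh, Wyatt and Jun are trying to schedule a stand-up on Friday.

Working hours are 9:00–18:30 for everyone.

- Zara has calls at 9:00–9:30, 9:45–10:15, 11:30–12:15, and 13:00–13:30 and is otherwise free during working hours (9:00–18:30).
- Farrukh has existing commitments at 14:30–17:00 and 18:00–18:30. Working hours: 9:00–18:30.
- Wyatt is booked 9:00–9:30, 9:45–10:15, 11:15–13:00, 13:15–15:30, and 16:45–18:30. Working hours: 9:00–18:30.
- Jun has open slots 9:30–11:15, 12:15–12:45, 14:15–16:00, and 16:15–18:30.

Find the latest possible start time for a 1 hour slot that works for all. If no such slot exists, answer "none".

Zara free within 09:00–18:30: 09:30–09:45, 10:15–11:30, 12:15–13:00, 13:30–18:30.
Farrukh free within 09:00–18:30: 09:00–14:30, 17:00–18:00.
Wyatt free within 09:00–18:30: 09:30–09:45, 10:15–11:15, 13:00–13:15, 15:30–16:45.
Zara ∩ Farrukh: 09:30–09:45, 10:15–11:30, 12:15–13:00, 13:30–14:30, 17:00–18:00.
Zara ∩ Farrukh ∩ Wyatt: 09:30–09:45, 10:15–11:15.
Zara ∩ Farrukh ∩ Wyatt ∩ Jun: 09:30–09:45, 10:15–11:15.
Windows ≥ 60 min: 10:15–11:15.
Latest start in the last window 10:15–11:15 is 11:15 − 60 min = 10:15.

10:15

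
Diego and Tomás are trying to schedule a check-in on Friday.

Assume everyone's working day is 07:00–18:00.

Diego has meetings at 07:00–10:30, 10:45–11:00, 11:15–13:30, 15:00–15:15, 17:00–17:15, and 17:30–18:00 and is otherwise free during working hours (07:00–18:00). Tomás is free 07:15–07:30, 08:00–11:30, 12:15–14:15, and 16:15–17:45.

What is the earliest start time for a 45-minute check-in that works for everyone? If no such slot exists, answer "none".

Diego free within 07:00–18:00: 10:30–10:45, 11:00–11:15, 13:30–15:00, 15:15–17:00, 17:15–17:30.
Diego ∩ Tomás: 10:30–10:45, 11:00–11:15, 13:30–14:15, 16:15–17:00, 17:15–17:30.
Windows ≥ 45 min: 13:30–14:15, 16:15–17:00.
Earliest such window starts at 13:30.

13:30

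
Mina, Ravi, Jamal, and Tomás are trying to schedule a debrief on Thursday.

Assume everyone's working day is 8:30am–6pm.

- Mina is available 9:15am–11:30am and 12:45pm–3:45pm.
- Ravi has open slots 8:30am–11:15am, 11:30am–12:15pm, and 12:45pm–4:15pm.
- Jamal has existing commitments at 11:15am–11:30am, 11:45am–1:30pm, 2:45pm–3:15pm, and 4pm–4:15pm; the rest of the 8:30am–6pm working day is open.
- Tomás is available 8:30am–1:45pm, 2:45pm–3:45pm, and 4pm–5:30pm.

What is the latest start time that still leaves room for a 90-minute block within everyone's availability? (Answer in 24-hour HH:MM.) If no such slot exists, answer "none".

Jamal free within 08:30–18:00: 08:30–11:15, 11:30–11:45, 13:30–14:45, 15:15–16:00, 16:15–18:00.
Mina ∩ Ravi: 09:15–11:15, 12:45–15:45.
Mina ∩ Ravi ∩ Jamal: 09:15–11:15, 13:30–14:45, 15:15–15:45.
Mina ∩ Ravi ∩ Jamal ∩ Tomás: 09:15–11:15, 13:30–13:45, 15:15–15:45.
Windows ≥ 90 min: 09:15–11:15.
Latest start in the last window 09:15–11:15 is 11:15 − 90 min = 09:45.

09:45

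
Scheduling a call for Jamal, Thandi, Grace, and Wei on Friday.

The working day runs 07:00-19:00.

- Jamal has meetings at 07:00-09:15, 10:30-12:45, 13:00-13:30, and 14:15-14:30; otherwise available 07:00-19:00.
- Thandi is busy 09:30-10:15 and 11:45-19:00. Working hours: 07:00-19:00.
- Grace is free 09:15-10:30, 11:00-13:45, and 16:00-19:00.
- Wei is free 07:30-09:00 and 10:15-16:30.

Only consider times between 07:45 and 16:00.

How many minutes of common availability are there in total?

15 minutes

Jamal free within 07:00–19:00: 09:15–10:30, 12:45–13:00, 13:30–14:15, 14:30–19:00.
Thandi free within 07:00–19:00: 07:00–09:30, 10:15–11:45.
Jamal ∩ Thandi: 09:15–09:30, 10:15–10:30.
Jamal ∩ Thandi ∩ Grace: 09:15–09:30, 10:15–10:30.
Jamal ∩ Thandi ∩ Grace ∩ Wei: 10:15–10:30.
Restricted to 07:45–16:00: 10:15–10:30.
Total common minutes: 15.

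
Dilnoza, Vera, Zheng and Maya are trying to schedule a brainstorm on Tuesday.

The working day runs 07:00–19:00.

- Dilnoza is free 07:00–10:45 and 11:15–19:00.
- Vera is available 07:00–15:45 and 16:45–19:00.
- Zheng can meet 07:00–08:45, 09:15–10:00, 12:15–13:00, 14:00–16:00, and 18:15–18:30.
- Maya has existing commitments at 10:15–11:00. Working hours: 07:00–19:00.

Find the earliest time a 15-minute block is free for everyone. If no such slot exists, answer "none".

Maya free within 07:00–19:00: 07:00–10:15, 11:00–19:00.
Dilnoza ∩ Vera: 07:00–10:45, 11:15–15:45, 16:45–19:00.
Dilnoza ∩ Vera ∩ Zheng: 07:00–08:45, 09:15–10:00, 12:15–13:00, 14:00–15:45, 18:15–18:30.
Dilnoza ∩ Vera ∩ Zheng ∩ Maya: 07:00–08:45, 09:15–10:00, 12:15–13:00, 14:00–15:45, 18:15–18:30.
Windows ≥ 15 min: 07:00–08:45, 09:15–10:00, 12:15–13:00, 14:00–15:45, 18:15–18:30.
Earliest such window starts at 07:00.

07:00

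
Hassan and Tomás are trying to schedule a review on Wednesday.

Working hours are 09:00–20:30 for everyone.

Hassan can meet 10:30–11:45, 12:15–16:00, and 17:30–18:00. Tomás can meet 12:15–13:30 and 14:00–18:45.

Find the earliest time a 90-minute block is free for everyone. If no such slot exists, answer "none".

Hassan ∩ Tomás: 12:15–13:30, 14:00–16:00, 17:30–18:00.
Windows ≥ 90 min: 14:00–16:00.
Earliest such window starts at 14:00.

14:00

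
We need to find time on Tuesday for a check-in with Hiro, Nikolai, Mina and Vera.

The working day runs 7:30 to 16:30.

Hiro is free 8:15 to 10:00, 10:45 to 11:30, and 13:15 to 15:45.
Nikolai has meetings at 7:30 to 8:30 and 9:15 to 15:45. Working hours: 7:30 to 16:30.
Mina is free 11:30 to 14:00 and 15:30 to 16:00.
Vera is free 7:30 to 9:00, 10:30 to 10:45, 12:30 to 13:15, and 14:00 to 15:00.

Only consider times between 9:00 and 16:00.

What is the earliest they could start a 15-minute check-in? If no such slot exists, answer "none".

Nikolai free within 07:30–16:30: 08:30–09:15, 15:45–16:30.
Hiro ∩ Nikolai: 08:30–09:15.
Hiro ∩ Nikolai ∩ Mina: (none).
Hiro ∩ Nikolai ∩ Mina ∩ Vera: (none).
Restricted to 09:00–16:00: (none).
Windows ≥ 15 min: (none).

none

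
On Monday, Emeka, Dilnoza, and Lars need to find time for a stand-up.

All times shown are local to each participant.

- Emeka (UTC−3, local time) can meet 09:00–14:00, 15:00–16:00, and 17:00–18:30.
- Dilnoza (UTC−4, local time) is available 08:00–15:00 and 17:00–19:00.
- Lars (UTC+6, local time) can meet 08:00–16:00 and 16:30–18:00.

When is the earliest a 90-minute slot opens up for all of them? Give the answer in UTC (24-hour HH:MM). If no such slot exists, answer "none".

none

Emeka → UTC: 12:00–17:00, 18:00–19:00, 20:00–21:30.
Dilnoza → UTC: 12:00–19:00, 21:00–23:00.
Lars → UTC: 02:00–10:00, 10:30–12:00.
Emeka ∩ Dilnoza: 12:00–17:00, 18:00–19:00, 21:00–21:30.
Emeka ∩ Dilnoza ∩ Lars: (none).
Windows ≥ 90 min: (none).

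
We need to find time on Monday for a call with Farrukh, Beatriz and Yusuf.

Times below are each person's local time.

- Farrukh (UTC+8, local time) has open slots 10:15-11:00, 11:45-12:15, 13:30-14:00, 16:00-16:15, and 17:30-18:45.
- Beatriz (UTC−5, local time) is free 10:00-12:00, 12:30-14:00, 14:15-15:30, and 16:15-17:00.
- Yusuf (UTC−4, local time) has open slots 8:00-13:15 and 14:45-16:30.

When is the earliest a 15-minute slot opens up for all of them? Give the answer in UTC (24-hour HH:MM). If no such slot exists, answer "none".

Farrukh → UTC: 02:15–03:00, 03:45–04:15, 05:30–06:00, 08:00–08:15, 09:30–10:45.
Beatriz → UTC: 15:00–17:00, 17:30–19:00, 19:15–20:30, 21:15–22:00.
Yusuf → UTC: 12:00–17:15, 18:45–20:30.
Farrukh ∩ Beatriz: (none).
Farrukh ∩ Beatriz ∩ Yusuf: (none).
Windows ≥ 15 min: (none).

none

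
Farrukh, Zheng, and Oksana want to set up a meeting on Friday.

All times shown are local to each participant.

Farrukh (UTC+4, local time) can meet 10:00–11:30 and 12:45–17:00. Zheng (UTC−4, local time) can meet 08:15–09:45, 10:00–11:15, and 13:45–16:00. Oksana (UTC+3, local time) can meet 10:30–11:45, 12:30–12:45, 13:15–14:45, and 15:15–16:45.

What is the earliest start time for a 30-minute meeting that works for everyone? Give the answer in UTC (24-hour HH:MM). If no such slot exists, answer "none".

Farrukh → UTC: 06:00–07:30, 08:45–13:00.
Zheng → UTC: 12:15–13:45, 14:00–15:15, 17:45–20:00.
Oksana → UTC: 07:30–08:45, 09:30–09:45, 10:15–11:45, 12:15–13:45.
Farrukh ∩ Zheng: 12:15–13:00.
Farrukh ∩ Zheng ∩ Oksana: 12:15–13:00.
Windows ≥ 30 min: 12:15–13:00.
Earliest such window starts at 12:15.

12:15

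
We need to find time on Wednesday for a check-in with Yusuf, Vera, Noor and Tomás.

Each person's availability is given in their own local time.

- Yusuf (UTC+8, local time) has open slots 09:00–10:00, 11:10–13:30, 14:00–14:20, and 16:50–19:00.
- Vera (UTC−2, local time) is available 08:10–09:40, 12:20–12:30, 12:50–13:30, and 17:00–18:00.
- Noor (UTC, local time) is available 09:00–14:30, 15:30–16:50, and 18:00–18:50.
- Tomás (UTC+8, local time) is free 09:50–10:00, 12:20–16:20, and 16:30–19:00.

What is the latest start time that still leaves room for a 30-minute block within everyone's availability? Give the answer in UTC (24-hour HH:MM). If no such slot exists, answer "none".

10:30

Yusuf → UTC: 01:00–02:00, 03:10–05:30, 06:00–06:20, 08:50–11:00.
Vera → UTC: 10:10–11:40, 14:20–14:30, 14:50–15:30, 19:00–20:00.
Noor → UTC: 09:00–14:30, 15:30–16:50, 18:00–18:50.
Tomás → UTC: 01:50–02:00, 04:20–08:20, 08:30–11:00.
Yusuf ∩ Vera: 10:10–11:00.
Yusuf ∩ Vera ∩ Noor: 10:10–11:00.
Yusuf ∩ Vera ∩ Noor ∩ Tomás: 10:10–11:00.
Windows ≥ 30 min: 10:10–11:00.
Latest start in the last window 10:10–11:00 is 11:00 − 30 min = 10:30.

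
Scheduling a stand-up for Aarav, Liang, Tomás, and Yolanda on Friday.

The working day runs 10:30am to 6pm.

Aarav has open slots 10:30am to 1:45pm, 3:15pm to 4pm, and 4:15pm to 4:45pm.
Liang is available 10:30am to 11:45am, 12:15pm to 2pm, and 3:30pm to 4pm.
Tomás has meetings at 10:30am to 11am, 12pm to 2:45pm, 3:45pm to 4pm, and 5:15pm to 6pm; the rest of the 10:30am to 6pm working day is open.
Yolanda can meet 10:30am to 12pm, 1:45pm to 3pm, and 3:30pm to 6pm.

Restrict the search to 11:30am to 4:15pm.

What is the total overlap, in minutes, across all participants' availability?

30 minutes

Tomás free within 10:30–18:00: 11:00–12:00, 14:45–15:45, 16:00–17:15.
Aarav ∩ Liang: 10:30–11:45, 12:15–13:45, 15:30–16:00.
Aarav ∩ Liang ∩ Tomás: 11:00–11:45, 15:30–15:45.
Aarav ∩ Liang ∩ Tomás ∩ Yolanda: 11:00–11:45, 15:30–15:45.
Restricted to 11:30–16:15: 11:30–11:45, 15:30–15:45.
Total common minutes: 15 + 15 = 30.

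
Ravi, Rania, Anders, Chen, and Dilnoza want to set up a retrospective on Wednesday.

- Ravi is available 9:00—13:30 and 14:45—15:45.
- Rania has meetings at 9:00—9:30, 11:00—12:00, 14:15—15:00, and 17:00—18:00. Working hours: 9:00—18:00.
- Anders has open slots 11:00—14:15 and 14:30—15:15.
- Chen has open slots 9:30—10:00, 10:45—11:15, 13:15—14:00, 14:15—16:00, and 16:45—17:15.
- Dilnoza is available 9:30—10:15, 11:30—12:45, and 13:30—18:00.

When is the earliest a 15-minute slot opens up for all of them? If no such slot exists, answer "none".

15:00

Rania free within 09:00–18:00: 09:30–11:00, 12:00–14:15, 15:00–17:00.
Ravi ∩ Rania: 09:30–11:00, 12:00–13:30, 15:00–15:45.
Ravi ∩ Rania ∩ Anders: 12:00–13:30, 15:00–15:15.
Ravi ∩ Rania ∩ Anders ∩ Chen: 13:15–13:30, 15:00–15:15.
Ravi ∩ Rania ∩ Anders ∩ Chen ∩ Dilnoza: 15:00–15:15.
Windows ≥ 15 min: 15:00–15:15.
Earliest such window starts at 15:00.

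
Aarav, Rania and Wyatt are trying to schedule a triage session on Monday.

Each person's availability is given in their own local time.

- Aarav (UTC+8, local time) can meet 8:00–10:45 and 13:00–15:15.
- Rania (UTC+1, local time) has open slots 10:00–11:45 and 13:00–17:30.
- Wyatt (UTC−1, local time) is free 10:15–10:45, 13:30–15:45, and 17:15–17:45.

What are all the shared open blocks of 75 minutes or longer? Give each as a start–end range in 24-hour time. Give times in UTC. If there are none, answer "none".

none

Aarav → UTC: 00:00–02:45, 05:00–07:15.
Rania → UTC: 09:00–10:45, 12:00–16:30.
Wyatt → UTC: 11:15–11:45, 14:30–16:45, 18:15–18:45.
Aarav ∩ Rania: (none).
Aarav ∩ Rania ∩ Wyatt: (none).
Windows ≥ 75 min: (none).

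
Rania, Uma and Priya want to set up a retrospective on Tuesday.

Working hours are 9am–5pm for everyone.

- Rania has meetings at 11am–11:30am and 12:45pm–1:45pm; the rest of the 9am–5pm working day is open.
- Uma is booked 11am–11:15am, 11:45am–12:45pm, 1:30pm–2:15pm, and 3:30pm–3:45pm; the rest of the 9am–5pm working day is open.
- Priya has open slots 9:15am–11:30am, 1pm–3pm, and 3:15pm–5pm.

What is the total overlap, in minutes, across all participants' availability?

Rania free within 09:00–17:00: 09:00–11:00, 11:30–12:45, 13:45–17:00.
Uma free within 09:00–17:00: 09:00–11:00, 11:15–11:45, 12:45–13:30, 14:15–15:30, 15:45–17:00.
Rania ∩ Uma: 09:00–11:00, 11:30–11:45, 14:15–15:30, 15:45–17:00.
Rania ∩ Uma ∩ Priya: 09:15–11:00, 14:15–15:00, 15:15–15:30, 15:45–17:00.
Total common minutes: 105 + 45 + 15 + 75 = 240.

240 minutes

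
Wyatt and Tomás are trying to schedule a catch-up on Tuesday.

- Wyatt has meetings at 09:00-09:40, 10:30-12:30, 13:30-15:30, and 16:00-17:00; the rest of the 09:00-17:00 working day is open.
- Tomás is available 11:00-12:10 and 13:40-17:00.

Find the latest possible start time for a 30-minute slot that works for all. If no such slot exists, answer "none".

Wyatt free within 09:00–17:00: 09:40–10:30, 12:30–13:30, 15:30–16:00.
Wyatt ∩ Tomás: 15:30–16:00.
Windows ≥ 30 min: 15:30–16:00.
Latest start in the last window 15:30–16:00 is 16:00 − 30 min = 15:30.

15:30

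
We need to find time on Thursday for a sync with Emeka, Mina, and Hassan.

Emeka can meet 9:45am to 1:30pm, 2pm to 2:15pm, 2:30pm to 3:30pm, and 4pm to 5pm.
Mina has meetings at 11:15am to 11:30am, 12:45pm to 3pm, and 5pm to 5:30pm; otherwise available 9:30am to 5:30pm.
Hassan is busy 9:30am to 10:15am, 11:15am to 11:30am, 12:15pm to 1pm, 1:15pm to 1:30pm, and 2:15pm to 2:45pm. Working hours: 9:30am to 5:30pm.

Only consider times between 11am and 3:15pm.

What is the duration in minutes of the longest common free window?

Mina free within 09:30–17:30: 09:30–11:15, 11:30–12:45, 15:00–17:00.
Hassan free within 09:30–17:30: 10:15–11:15, 11:30–12:15, 13:00–13:15, 13:30–14:15, 14:45–17:30.
Emeka ∩ Mina: 09:45–11:15, 11:30–12:45, 15:00–15:30, 16:00–17:00.
Emeka ∩ Mina ∩ Hassan: 10:15–11:15, 11:30–12:15, 15:00–15:30, 16:00–17:00.
Restricted to 11:00–15:15: 11:00–11:15, 11:30–12:15, 15:00–15:15.
Common window lengths: 15, 45, 15 min; longest is 45.

45 minutes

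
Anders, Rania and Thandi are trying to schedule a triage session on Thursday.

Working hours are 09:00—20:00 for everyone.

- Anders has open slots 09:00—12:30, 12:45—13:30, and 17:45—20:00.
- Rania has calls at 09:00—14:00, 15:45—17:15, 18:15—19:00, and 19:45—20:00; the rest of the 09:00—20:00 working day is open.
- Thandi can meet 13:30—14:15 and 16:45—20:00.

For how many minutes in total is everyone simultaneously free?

Rania free within 09:00–20:00: 14:00–15:45, 17:15–18:15, 19:00–19:45.
Anders ∩ Rania: 17:45–18:15, 19:00–19:45.
Anders ∩ Rania ∩ Thandi: 17:45–18:15, 19:00–19:45.
Total common minutes: 30 + 45 = 75.

75 minutes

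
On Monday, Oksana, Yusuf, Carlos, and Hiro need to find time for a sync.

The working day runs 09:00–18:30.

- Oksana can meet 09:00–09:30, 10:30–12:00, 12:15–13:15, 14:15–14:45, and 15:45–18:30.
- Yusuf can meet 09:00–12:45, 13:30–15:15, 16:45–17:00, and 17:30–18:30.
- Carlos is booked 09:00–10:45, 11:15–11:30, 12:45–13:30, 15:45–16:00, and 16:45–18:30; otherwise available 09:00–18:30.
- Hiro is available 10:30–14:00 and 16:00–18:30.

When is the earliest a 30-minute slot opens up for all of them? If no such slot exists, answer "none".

Carlos free within 09:00–18:30: 10:45–11:15, 11:30–12:45, 13:30–15:45, 16:00–16:45.
Oksana ∩ Yusuf: 09:00–09:30, 10:30–12:00, 12:15–12:45, 14:15–14:45, 16:45–17:00, 17:30–18:30.
Oksana ∩ Yusuf ∩ Carlos: 10:45–11:15, 11:30–12:00, 12:15–12:45, 14:15–14:45.
Oksana ∩ Yusuf ∩ Carlos ∩ Hiro: 10:45–11:15, 11:30–12:00, 12:15–12:45.
Windows ≥ 30 min: 10:45–11:15, 11:30–12:00, 12:15–12:45.
Earliest such window starts at 10:45.

10:45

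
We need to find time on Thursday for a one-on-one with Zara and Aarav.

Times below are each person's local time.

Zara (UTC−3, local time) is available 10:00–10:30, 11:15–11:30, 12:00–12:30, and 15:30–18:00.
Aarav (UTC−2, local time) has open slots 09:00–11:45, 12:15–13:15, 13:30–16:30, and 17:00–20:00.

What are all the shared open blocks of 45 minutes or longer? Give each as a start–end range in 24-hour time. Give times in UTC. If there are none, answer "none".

19:00–21:00

Zara → UTC: 13:00–13:30, 14:15–14:30, 15:00–15:30, 18:30–21:00.
Aarav → UTC: 11:00–13:45, 14:15–15:15, 15:30–18:30, 19:00–22:00.
Zara ∩ Aarav: 13:00–13:30, 14:15–14:30, 15:00–15:15, 19:00–21:00.
Windows ≥ 45 min: 19:00–21:00.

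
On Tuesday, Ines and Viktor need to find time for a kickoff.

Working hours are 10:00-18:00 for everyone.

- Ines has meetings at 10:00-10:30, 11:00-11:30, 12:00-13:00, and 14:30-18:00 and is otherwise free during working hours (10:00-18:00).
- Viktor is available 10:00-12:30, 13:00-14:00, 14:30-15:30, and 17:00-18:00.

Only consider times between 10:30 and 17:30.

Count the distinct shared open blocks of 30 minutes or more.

3

Ines free within 10:00–18:00: 10:30–11:00, 11:30–12:00, 13:00–14:30.
Ines ∩ Viktor: 10:30–11:00, 11:30–12:00, 13:00–14:00.
Restricted to 10:30–17:30: 10:30–11:00, 11:30–12:00, 13:00–14:00.
Windows ≥ 30 min: 10:30–11:00, 11:30–12:00, 13:00–14:00.
That's 3 windows.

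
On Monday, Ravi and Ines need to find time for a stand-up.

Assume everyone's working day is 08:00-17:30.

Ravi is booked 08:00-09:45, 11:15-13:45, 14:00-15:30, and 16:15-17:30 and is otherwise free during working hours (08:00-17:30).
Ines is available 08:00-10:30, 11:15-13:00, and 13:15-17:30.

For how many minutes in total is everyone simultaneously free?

Ravi free within 08:00–17:30: 09:45–11:15, 13:45–14:00, 15:30–16:15.
Ravi ∩ Ines: 09:45–10:30, 13:45–14:00, 15:30–16:15.
Total common minutes: 45 + 15 + 45 = 105.

105 minutes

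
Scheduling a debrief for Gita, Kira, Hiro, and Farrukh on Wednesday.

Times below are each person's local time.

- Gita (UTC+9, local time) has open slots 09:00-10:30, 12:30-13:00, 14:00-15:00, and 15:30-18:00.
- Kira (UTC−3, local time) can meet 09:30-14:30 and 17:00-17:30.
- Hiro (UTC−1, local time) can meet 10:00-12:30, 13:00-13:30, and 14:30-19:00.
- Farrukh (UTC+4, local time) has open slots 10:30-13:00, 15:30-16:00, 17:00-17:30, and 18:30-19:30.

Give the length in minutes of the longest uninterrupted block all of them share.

Gita → UTC: 00:00–01:30, 03:30–04:00, 05:00–06:00, 06:30–09:00.
Kira → UTC: 12:30–17:30, 20:00–20:30.
Hiro → UTC: 11:00–13:30, 14:00–14:30, 15:30–20:00.
Farrukh → UTC: 06:30–09:00, 11:30–12:00, 13:00–13:30, 14:30–15:30.
Gita ∩ Kira: (none).
Gita ∩ Kira ∩ Hiro: (none).
Gita ∩ Kira ∩ Hiro ∩ Farrukh: (none).
No common window.

0 minutes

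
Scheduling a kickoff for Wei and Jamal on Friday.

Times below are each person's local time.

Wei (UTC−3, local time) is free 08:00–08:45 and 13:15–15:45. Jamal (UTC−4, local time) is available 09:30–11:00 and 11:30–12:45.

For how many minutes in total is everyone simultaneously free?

30 minutes

Wei → UTC: 11:00–11:45, 16:15–18:45.
Jamal → UTC: 13:30–15:00, 15:30–16:45.
Wei ∩ Jamal: 16:15–16:45.
Total common minutes: 30.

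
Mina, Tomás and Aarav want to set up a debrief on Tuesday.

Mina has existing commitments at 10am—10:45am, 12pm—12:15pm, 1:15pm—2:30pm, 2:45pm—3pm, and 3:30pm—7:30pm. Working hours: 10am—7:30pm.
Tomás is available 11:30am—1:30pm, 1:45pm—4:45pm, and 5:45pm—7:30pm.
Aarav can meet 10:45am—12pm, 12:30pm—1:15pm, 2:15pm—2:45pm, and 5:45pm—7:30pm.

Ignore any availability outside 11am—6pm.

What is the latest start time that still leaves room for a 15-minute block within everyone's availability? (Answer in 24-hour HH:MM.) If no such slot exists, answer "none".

14:30

Mina free within 10:00–19:30: 10:45–12:00, 12:15–13:15, 14:30–14:45, 15:00–15:30.
Mina ∩ Tomás: 11:30–12:00, 12:15–13:15, 14:30–14:45, 15:00–15:30.
Mina ∩ Tomás ∩ Aarav: 11:30–12:00, 12:30–13:15, 14:30–14:45.
Restricted to 11:00–18:00: 11:30–12:00, 12:30–13:15, 14:30–14:45.
Windows ≥ 15 min: 11:30–12:00, 12:30–13:15, 14:30–14:45.
Latest start in the last window 14:30–14:45 is 14:45 − 15 min = 14:30.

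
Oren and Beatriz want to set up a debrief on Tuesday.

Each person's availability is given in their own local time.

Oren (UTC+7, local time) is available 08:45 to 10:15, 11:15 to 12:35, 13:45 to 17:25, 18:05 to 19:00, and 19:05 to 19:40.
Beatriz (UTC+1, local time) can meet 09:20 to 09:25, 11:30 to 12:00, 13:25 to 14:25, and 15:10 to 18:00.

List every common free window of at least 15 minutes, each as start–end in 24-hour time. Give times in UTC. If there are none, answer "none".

12:25–12:40

Oren → UTC: 01:45–03:15, 04:15–05:35, 06:45–10:25, 11:05–12:00, 12:05–12:40.
Beatriz → UTC: 08:20–08:25, 10:30–11:00, 12:25–13:25, 14:10–17:00.
Oren ∩ Beatriz: 08:20–08:25, 12:25–12:40.
Windows ≥ 15 min: 12:25–12:40.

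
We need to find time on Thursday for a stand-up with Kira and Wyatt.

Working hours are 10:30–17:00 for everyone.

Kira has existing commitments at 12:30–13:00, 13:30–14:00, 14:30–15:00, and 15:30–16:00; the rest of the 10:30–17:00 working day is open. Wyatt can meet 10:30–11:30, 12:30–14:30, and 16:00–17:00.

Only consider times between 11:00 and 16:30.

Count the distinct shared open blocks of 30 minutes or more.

Kira free within 10:30–17:00: 10:30–12:30, 13:00–13:30, 14:00–14:30, 15:00–15:30, 16:00–17:00.
Kira ∩ Wyatt: 10:30–11:30, 13:00–13:30, 14:00–14:30, 16:00–17:00.
Restricted to 11:00–16:30: 11:00–11:30, 13:00–13:30, 14:00–14:30, 16:00–16:30.
Windows ≥ 30 min: 11:00–11:30, 13:00–13:30, 14:00–14:30, 16:00–16:30.
That's 4 windows.

4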